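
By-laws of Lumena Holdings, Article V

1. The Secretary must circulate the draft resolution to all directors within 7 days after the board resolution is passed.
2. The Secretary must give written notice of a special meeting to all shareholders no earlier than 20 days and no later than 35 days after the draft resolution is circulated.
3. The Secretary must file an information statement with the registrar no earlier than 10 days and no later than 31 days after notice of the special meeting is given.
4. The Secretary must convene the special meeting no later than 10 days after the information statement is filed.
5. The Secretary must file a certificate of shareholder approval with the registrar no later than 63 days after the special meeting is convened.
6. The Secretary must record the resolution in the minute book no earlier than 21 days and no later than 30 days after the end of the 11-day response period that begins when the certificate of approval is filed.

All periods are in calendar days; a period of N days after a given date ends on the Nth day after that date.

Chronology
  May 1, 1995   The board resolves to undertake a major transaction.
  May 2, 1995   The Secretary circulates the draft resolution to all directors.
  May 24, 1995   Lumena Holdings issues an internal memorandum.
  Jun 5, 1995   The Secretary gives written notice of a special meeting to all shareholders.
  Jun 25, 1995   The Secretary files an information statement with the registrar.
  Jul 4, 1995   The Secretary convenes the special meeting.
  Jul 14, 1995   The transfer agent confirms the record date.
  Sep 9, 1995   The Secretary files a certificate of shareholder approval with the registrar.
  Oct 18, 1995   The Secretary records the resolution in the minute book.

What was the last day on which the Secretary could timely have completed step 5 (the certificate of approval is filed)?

Step 5 runs from Jul 4, 1995, when the special meeting is convened. 63 days after Jul 4, 1995 is Sep 5, 1995.

Sep 5, 1995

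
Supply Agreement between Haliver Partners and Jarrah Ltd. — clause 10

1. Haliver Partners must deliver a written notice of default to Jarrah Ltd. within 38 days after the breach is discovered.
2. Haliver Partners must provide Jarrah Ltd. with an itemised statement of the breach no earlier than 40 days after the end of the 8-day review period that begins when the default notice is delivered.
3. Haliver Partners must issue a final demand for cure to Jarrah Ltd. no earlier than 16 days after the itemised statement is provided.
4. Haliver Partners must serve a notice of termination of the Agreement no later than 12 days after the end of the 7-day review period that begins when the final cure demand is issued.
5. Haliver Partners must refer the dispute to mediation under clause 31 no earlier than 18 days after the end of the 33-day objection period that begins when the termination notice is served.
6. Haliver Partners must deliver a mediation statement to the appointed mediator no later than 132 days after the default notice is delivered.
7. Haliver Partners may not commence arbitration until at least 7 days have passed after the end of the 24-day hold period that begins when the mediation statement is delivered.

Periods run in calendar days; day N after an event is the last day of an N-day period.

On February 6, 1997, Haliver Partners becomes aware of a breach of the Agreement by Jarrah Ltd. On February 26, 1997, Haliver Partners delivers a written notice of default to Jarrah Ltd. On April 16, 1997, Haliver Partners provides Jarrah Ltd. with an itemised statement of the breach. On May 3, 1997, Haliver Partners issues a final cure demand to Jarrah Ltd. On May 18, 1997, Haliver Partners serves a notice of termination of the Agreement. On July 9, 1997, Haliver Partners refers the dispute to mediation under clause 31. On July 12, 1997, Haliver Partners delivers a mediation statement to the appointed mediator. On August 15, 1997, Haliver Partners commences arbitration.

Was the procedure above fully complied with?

Step 1: 38 days after February 6, 1997 (when the breach is discovered) is March 16, 1997; completed February 26, 1997, before the deadline.
Step 2: the earliest permitted date is 40 days after March 6, 1997 (end of the 8-day review period, which began when the default notice is delivered on February 26, 1997), i.e. April 15, 1997; April 16, 1997 is on or after that date.
Step 3: the earliest permitted date is 16 days after April 16, 1997 (when the itemised statement is provided), i.e. May 2, 1997; May 3, 1997 is on or after that date.
Step 4: 12 days after May 10, 1997 (end of the 7-day review period, which began when the final cure demand is issued on May 3, 1997) is May 22, 1997; done May 18, 1997 — timely.
Step 5: the earliest permitted date is 18 days after June 20, 1997 (end of the 33-day objection period, which began when the termination notice is served on May 18, 1997), i.e. July 8, 1997; done July 9, 1997 — permitted.
Step 6: 132 days after February 26, 1997 (when the default notice is delivered) is July 8, 1997; not done until July 12, 1997, 4 days after the deadline.
That is the first point of non-compliance.

No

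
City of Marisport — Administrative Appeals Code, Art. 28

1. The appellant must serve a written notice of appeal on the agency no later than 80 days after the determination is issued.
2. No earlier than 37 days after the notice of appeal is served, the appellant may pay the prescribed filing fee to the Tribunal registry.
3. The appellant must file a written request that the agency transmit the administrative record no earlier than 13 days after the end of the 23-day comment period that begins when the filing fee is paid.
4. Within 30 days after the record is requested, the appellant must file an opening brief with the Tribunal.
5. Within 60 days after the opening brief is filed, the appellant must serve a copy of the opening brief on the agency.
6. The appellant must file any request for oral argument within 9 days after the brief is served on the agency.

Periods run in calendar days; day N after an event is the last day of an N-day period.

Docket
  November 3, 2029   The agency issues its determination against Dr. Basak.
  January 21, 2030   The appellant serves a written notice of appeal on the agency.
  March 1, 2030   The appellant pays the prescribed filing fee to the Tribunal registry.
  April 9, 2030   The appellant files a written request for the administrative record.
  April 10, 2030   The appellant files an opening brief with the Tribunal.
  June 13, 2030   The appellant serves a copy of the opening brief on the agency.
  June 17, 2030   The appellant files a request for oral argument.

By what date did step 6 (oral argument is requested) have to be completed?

June 22, 2030

Step 6 runs from June 13, 2030, when the brief is served on the agency. 9 days after June 13, 2030 is June 22, 2030.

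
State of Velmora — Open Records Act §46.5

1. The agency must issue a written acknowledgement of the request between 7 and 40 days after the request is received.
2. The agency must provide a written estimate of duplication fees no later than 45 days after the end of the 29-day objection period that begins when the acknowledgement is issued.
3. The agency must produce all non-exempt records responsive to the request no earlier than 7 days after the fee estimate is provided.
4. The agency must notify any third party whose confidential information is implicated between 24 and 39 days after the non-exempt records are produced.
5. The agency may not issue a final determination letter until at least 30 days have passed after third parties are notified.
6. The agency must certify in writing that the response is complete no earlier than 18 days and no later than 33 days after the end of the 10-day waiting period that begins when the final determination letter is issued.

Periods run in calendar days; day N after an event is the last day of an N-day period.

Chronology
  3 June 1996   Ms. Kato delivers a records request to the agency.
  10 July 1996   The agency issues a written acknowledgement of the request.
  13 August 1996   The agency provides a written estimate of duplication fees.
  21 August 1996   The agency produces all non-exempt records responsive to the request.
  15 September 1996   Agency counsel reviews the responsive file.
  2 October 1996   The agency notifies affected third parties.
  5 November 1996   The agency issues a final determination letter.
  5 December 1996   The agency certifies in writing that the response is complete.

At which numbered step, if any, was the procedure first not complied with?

(1) the permitted window runs from 3 June 1996 + 7 = 10 June 1996 to 3 June 1996 + 40 = 13 July 1996; 10 July 1996 falls inside that range.
(2) due by 8 August 1996 + 45 days = 22 September 1996; completed 13 August 1996, before the deadline.
(3) permitted from 13 August 1996 + 7 days = 20 August 1996 onward; done 21 August 1996, after the minimum wait.
(4) the permitted window runs from 21 August 1996 + 24 = 14 September 1996 to 21 August 1996 + 39 = 29 September 1996; 2 October 1996 is 3 days past the end of the window.

Step 4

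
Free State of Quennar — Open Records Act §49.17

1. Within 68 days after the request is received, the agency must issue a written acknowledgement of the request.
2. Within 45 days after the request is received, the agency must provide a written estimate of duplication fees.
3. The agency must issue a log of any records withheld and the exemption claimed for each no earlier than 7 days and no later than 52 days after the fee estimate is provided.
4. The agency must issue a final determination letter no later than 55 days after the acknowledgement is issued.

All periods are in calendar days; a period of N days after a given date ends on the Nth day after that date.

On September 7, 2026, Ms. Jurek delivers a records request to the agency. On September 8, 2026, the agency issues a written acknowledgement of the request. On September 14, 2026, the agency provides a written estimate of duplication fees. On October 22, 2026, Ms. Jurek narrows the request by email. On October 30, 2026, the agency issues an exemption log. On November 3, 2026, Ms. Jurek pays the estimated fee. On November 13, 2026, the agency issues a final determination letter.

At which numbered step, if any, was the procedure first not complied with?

Step 4

(1) due by September 7, 2026 + 68 days = November 14, 2026; completed September 8, 2026, before the deadline.
(2) due by September 7, 2026 + 45 days = October 22, 2026; September 14, 2026 is within that limit.
(3) the permitted window runs from September 14, 2026 + 7 = September 21, 2026 to September 14, 2026 + 52 = November 5, 2026; done October 30, 2026 — within the window.
(4) due by September 8, 2026 + 55 days = November 2, 2026; November 13, 2026 misses that deadline by 11 days.
That is the first point of non-compliance.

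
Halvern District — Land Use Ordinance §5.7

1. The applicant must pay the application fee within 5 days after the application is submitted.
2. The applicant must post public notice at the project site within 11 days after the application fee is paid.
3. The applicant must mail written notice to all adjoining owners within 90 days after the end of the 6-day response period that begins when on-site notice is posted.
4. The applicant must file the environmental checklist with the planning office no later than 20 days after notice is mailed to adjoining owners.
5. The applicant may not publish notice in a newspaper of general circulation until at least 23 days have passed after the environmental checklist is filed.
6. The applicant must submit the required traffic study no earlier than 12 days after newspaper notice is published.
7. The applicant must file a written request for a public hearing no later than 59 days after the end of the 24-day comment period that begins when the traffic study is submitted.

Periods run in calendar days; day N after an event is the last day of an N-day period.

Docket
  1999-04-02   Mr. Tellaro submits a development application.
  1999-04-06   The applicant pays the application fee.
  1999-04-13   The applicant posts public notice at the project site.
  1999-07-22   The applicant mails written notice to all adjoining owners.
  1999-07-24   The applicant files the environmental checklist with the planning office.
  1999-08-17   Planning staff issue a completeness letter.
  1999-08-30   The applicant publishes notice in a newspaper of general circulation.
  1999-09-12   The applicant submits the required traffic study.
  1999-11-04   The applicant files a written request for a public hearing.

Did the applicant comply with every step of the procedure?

No

Step 1: 5 days after 1999-04-02 (when the application is submitted) is 1999-04-07; completed 1999-04-06, before the deadline.
Step 2: 11 days after 1999-04-06 (when the application fee is paid) is 1999-04-17; 1999-04-13 is within that limit.
Step 3: 90 days after 1999-04-19 (end of the 6-day response period, which began when on-site notice is posted on 1999-04-13) is 1999-07-18; done 1999-07-22 — 4 days late.
No need to go further; step 3 was not satisfied.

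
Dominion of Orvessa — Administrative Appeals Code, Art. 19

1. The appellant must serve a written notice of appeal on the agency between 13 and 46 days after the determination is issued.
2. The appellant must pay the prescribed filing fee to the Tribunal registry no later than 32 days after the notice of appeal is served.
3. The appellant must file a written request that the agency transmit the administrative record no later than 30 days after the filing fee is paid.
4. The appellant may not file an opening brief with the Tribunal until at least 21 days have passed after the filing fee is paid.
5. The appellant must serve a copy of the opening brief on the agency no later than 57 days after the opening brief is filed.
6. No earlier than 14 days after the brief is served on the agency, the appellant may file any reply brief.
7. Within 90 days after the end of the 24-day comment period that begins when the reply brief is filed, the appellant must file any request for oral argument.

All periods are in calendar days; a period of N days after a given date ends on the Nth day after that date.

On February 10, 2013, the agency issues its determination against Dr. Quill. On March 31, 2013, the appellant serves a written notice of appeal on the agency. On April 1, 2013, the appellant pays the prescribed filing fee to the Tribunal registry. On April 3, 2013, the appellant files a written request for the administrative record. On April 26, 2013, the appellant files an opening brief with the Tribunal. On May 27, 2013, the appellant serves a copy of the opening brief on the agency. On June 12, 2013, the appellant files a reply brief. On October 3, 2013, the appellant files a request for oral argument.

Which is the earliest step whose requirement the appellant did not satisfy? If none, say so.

(1) the permitted window runs from February 10, 2013 + 13 = February 23, 2013 to February 10, 2013 + 46 = March 28, 2013; March 31, 2013 is 3 days past the end of the window.

Step 1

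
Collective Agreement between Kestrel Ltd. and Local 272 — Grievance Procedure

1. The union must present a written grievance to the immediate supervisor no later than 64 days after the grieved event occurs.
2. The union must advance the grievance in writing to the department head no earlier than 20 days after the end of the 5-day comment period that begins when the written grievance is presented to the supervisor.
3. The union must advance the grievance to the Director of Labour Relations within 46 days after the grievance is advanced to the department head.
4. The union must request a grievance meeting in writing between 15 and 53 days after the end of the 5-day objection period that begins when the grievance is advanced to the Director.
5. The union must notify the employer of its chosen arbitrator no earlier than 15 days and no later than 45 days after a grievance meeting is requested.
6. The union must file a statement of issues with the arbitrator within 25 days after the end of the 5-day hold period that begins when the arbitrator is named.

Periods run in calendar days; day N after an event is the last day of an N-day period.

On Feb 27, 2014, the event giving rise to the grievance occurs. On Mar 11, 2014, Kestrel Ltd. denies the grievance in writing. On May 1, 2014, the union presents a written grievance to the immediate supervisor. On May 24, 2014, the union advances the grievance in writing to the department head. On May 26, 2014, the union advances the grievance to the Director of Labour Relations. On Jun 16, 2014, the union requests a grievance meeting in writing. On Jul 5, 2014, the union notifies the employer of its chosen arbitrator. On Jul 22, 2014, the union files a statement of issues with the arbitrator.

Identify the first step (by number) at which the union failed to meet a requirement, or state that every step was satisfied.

Step 2

Step 1: 64 days after Feb 27, 2014 (when the grieved event occurs) is May 2, 2014; done May 1, 2014 — timely.
Step 2: the earliest permitted date is 20 days after May 6, 2014 (end of the 5-day comment period, which began when the written grievance is presented to the supervisor on May 1, 2014), i.e. May 26, 2014; acted on May 24, 2014, 2 days prematurely.
The analysis stops there.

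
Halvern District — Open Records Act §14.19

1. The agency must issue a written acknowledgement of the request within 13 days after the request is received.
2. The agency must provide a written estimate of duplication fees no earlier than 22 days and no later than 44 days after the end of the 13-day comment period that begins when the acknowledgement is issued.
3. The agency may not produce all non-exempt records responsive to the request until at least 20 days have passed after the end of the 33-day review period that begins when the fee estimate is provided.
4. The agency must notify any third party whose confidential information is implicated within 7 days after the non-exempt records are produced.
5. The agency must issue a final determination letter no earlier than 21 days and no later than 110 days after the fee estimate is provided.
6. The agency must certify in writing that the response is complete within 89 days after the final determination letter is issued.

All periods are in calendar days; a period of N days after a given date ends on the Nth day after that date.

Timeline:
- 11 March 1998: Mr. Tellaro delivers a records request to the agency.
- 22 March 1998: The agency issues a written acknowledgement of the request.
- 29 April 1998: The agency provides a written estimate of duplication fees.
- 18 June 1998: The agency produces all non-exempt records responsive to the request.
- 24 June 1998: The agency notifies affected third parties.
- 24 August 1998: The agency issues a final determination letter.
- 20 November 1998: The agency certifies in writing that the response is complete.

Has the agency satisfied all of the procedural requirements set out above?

Step 1: 13 days after 11 March 1998 (when the request is received) is 24 March 1998; 22 March 1998 is within that limit.
Step 2: the window is 22–44 days after 4 April 1998 (end of the 13-day comment period, which began when the acknowledgement is issued on 22 March 1998), so 26 April 1998 through 18 May 1998; done 29 April 1998, which is between those dates.
Step 3: the earliest permitted date is 20 days after 1 June 1998 (end of the 33-day review period, which began when the fee estimate is provided on 29 April 1998), i.e. 21 June 1998; done 18 June 1998 — 3 days too early.

No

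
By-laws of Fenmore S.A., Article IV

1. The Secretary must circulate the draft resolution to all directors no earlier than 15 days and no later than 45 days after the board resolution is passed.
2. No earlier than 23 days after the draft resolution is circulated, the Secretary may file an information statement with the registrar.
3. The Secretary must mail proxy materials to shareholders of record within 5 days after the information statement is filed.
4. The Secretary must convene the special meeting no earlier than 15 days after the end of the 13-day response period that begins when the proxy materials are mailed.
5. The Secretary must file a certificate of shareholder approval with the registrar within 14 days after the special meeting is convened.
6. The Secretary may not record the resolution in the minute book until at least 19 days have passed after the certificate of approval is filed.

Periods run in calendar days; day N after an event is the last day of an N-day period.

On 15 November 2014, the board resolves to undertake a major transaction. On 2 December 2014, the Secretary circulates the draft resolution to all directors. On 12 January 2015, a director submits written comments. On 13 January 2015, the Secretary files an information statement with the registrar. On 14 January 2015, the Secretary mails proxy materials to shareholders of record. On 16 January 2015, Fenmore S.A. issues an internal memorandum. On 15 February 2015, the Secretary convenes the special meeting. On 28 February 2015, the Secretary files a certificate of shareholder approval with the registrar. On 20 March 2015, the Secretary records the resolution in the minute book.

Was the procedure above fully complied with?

Yes

Step 1 — 15 and 45 days from 15 November 2014 (when the board resolution is passed) are 30 November 2014 and 30 December 2014 respectively; done 2 December 2014, which is between those dates.
Step 2 — must wait 23 days from 2 December 2014 (when the draft resolution is circulated), so not before 25 December 2014; 13 January 2015 is on or after that date.
Step 3 — counting 5 days from 13 January 2015 (when the information statement is filed) gives a deadline of 18 January 2015; 14 January 2015 is within that limit.
Step 4 — must wait 15 days from 27 January 2015 (end of the 13-day response period, which began when the proxy materials are mailed on 14 January 2015), so not before 11 February 2015; done 15 February 2015 — permitted.
Step 5 — counting 14 days from 15 February 2015 (when the special meeting is convened) gives a deadline of 1 March 2015; 28 February 2015 is within that limit.
Step 6 — must wait 19 days from 28 February 2015 (when the certificate of approval is filed), so not before 19 March 2015; 20 March 2015 is on or after that date.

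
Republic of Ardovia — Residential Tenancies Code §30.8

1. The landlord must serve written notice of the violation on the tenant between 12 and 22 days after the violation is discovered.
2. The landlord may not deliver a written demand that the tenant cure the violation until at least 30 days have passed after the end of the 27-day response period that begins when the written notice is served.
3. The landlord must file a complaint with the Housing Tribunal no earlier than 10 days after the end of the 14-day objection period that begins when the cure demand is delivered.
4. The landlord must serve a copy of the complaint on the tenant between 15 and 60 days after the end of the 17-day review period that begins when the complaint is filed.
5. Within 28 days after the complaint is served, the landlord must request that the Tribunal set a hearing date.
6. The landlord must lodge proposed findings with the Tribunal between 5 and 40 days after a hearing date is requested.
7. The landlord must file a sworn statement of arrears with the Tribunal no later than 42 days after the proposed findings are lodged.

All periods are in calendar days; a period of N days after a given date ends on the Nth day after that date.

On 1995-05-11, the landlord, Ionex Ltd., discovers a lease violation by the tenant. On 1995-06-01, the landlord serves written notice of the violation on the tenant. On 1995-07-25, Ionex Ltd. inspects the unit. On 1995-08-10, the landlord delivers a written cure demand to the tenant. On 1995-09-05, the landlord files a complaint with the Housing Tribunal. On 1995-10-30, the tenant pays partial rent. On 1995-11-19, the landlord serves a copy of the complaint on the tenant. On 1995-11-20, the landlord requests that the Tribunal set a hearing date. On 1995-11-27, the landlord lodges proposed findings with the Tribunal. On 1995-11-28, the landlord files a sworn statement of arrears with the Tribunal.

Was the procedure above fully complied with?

Step 1: the window is 12–22 days after 1995-05-11 (when the violation is discovered), so 1995-05-23 through 1995-06-02; 1995-06-01 falls inside that range.
Step 2: the earliest permitted date is 30 days after 1995-06-28 (end of the 27-day response period, which began when the written notice is served on 1995-06-01), i.e. 1995-07-28; 1995-08-10 is on or after that date.
Step 3: the earliest permitted date is 10 days after 1995-08-24 (end of the 14-day objection period, which began when the cure demand is delivered on 1995-08-10), i.e. 1995-09-03; done 1995-09-05, after the minimum wait.
Step 4: the window is 15–60 days after 1995-09-22 (end of the 17-day review period, which began when the complaint is filed on 1995-09-05), so 1995-10-07 through 1995-11-21; done 1995-11-19 — within the window.
Step 5: 28 days after 1995-11-19 (when the complaint is served) is 1995-12-17; done 1995-11-20 — timely.
Step 6: the window is 5–40 days after 1995-11-20 (when a hearing date is requested), so 1995-11-25 through 1995-12-30; 1995-11-27 falls inside that range.
Step 7: 42 days after 1995-11-27 (when the proposed findings are lodged) is 1996-01-08; done 1995-11-28 — timely.

Yes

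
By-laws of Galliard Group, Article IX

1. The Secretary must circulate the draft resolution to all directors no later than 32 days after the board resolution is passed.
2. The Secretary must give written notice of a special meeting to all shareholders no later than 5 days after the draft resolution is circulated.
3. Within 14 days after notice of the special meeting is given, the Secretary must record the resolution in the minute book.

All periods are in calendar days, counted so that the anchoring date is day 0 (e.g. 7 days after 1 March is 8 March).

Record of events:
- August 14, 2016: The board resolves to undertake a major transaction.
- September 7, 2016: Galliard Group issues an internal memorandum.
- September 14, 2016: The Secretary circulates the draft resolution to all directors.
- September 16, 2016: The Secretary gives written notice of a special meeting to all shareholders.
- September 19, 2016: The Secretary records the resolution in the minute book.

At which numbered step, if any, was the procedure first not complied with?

None — every step was satisfied

Step 1: 32 days after August 14, 2016 (when the board resolution is passed) is September 15, 2016; completed September 14, 2016, before the deadline.
Step 2: 5 days after September 14, 2016 (when the draft resolution is circulated) is September 19, 2016; completed September 16, 2016, before the deadline.
Step 3: 14 days after September 16, 2016 (when notice of the special meeting is given) is September 30, 2016; completed September 19, 2016, before the deadline.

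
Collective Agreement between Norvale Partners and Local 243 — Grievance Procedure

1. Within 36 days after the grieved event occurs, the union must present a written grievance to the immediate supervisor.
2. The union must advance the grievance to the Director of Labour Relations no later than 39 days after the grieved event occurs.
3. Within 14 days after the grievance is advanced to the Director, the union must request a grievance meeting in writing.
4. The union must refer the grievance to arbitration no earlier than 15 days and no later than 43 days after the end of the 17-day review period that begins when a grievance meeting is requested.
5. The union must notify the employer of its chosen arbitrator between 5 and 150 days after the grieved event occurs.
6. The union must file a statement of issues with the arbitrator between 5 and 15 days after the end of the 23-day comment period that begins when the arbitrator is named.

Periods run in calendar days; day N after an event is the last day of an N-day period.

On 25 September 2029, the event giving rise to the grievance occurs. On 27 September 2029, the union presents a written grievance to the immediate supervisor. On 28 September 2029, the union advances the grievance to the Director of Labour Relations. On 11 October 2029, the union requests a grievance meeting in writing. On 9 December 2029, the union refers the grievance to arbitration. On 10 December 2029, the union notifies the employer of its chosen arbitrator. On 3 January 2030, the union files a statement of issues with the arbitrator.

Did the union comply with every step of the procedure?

Step 1 — counting 36 days from 25 September 2029 (when the grieved event occurs) gives a deadline of 31 October 2029; done 27 September 2029 — timely.
Step 2 — counting 39 days from 25 September 2029 (when the grieved event occurs) gives a deadline of 3 November 2029; done 28 September 2029 — timely.
Step 3 — counting 14 days from 28 September 2029 (when the grievance is advanced to the Director) gives a deadline of 12 October 2029; completed 11 October 2029, before the deadline.
Step 4 — 15 and 43 days from 28 October 2029 (end of the 17-day review period, which began when a grievance meeting is requested on 11 October 2029) are 12 November 2029 and 10 December 2029 respectively; 9 December 2029 falls inside that range.
Step 5 — 5 and 150 days from 25 September 2029 (when the grieved event occurs) are 30 September 2029 and 22 February 2030 respectively; 10 December 2029 falls inside that range.
Step 6 — 5 and 15 days from 2 January 2030 (end of the 23-day comment period, which began when the arbitrator is named on 10 December 2029) are 7 January 2030 and 17 January 2030 respectively; 3 January 2030 is 4 days too early.
The procedure was therefore not followed at step 6.

No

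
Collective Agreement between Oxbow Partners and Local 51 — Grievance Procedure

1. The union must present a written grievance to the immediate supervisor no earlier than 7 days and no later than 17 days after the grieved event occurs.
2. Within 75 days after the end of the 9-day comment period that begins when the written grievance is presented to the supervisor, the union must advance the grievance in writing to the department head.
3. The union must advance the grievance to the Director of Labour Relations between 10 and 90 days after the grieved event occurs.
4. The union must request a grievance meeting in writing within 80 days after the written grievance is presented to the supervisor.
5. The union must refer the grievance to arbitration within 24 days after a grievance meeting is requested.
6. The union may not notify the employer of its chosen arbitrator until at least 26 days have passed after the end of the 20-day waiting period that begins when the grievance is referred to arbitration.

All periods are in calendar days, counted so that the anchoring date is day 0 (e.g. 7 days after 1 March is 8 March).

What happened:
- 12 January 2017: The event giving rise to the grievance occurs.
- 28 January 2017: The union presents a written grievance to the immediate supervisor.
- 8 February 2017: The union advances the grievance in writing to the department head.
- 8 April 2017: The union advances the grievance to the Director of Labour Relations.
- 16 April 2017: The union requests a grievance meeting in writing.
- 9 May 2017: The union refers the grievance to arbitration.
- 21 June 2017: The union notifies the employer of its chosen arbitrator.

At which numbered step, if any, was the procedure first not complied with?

Step 6

(1) the permitted window runs from 12 January 2017 + 7 = 19 January 2017 to 12 January 2017 + 17 = 29 January 2017; done 28 January 2017 — within the window.
(2) due by 6 February 2017 + 75 days = 22 April 2017; 8 February 2017 is within that limit.
(3) the permitted window runs from 12 January 2017 + 10 = 22 January 2017 to 12 January 2017 + 90 = 12 April 2017; done 8 April 2017, which is between those dates.
(4) due by 28 January 2017 + 80 days = 18 April 2017; done 16 April 2017 — timely.
(5) due by 16 April 2017 + 24 days = 10 May 2017; 9 May 2017 is within that limit.
(6) permitted from 29 May 2017 + 26 days = 24 June 2017 onward; acted on 21 June 2017, 3 days prematurely.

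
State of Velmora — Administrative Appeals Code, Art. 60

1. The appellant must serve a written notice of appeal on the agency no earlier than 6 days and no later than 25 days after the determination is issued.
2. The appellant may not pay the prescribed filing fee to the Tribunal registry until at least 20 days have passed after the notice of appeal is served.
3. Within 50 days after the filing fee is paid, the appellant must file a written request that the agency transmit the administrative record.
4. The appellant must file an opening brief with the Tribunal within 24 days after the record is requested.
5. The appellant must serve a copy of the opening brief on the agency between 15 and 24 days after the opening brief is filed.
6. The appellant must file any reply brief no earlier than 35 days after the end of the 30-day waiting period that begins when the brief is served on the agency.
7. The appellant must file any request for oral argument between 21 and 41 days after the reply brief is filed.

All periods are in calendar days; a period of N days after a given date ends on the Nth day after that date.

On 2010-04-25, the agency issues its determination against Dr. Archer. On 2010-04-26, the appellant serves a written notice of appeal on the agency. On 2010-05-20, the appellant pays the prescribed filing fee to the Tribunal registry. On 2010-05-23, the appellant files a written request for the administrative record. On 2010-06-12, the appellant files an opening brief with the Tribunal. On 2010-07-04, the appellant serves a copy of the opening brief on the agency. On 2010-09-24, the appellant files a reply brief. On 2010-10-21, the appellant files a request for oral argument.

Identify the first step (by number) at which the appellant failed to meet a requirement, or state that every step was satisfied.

Step 1

Step 1: the window is 6–25 days after 2010-04-25 (when the determination is issued), so 2010-05-01 through 2010-05-20; done 2010-04-26 — 5 days before the window opened.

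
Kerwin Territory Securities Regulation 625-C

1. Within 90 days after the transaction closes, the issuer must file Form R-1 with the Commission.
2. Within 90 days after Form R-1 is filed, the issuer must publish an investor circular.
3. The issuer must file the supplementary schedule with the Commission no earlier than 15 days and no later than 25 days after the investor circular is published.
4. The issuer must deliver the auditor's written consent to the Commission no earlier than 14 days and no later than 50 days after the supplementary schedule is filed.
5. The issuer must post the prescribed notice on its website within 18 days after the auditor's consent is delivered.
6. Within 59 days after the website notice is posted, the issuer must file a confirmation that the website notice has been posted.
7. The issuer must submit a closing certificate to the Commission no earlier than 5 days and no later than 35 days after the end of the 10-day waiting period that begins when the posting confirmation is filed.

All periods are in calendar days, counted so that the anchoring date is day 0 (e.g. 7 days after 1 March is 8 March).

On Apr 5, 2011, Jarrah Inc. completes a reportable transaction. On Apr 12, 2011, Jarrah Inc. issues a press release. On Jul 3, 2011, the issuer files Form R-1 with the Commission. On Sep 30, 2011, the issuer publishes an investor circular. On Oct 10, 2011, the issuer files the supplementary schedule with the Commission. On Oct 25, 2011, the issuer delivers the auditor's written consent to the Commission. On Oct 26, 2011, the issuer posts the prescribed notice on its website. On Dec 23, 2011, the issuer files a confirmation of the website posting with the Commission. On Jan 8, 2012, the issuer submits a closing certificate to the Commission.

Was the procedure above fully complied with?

Step 1: 90 days after Apr 5, 2011 (when the transaction closes) is Jul 4, 2011; Jul 3, 2011 is within that limit.
Step 2: 90 days after Jul 3, 2011 (when Form R-1 is filed) is Oct 1, 2011; Sep 30, 2011 is within that limit.
Step 3: the window is 15–25 days after Sep 30, 2011 (when the investor circular is published), so Oct 15, 2011 through Oct 25, 2011; Oct 10, 2011 is 5 days too early.
Later steps need not be reached.

No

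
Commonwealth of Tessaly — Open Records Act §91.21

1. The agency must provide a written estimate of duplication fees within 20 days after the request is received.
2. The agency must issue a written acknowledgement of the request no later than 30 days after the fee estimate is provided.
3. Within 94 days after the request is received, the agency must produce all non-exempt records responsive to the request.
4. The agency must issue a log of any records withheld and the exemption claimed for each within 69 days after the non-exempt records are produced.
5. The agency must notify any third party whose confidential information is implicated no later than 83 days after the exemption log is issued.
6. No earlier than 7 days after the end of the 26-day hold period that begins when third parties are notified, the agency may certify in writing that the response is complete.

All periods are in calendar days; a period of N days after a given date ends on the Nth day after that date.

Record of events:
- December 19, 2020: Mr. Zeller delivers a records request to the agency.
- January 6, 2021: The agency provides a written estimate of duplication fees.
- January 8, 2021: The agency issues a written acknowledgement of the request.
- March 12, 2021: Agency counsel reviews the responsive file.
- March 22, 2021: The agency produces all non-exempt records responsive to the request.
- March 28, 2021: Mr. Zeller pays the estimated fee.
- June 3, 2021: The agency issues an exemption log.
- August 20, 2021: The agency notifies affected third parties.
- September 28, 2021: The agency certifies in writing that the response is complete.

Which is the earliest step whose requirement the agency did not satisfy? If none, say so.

(1) due by December 19, 2020 + 20 days = January 8, 2021; completed January 6, 2021, before the deadline.
(2) due by January 6, 2021 + 30 days = February 5, 2021; completed January 8, 2021, before the deadline.
(3) due by December 19, 2020 + 94 days = March 23, 2021; completed March 22, 2021, before the deadline.
(4) due by March 22, 2021 + 69 days = May 30, 2021; not done until June 3, 2021, 4 days after the deadline.

Step 4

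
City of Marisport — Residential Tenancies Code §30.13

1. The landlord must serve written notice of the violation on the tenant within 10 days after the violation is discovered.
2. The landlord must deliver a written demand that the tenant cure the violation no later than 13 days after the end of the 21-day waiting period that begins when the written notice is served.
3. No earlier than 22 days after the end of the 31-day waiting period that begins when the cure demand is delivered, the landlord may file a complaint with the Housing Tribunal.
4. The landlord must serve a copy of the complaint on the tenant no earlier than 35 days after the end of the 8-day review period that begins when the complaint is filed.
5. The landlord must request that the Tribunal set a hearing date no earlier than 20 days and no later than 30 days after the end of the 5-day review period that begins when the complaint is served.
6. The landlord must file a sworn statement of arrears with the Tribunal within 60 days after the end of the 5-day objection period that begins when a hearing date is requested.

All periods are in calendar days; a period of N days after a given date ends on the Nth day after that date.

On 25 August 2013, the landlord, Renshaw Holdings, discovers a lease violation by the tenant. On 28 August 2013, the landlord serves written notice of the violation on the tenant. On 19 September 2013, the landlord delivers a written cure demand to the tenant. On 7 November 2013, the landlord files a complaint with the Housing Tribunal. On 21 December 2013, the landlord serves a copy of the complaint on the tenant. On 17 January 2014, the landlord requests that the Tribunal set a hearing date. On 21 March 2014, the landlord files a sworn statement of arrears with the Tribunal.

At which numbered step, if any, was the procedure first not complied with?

Step 3

Step 1 — counting 10 days from 25 August 2013 (when the violation is discovered) gives a deadline of 4 September 2013; 28 August 2013 is within that limit.
Step 2 — counting 13 days from 18 September 2013 (end of the 21-day waiting period, which began when the written notice is served on 28 August 2013) gives a deadline of 1 October 2013; completed 19 September 2013, before the deadline.
Step 3 — must wait 22 days from 20 October 2013 (end of the 31-day waiting period, which began when the cure demand is delivered on 19 September 2013), so not before 11 November 2013; acted on 7 November 2013, 4 days prematurely.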